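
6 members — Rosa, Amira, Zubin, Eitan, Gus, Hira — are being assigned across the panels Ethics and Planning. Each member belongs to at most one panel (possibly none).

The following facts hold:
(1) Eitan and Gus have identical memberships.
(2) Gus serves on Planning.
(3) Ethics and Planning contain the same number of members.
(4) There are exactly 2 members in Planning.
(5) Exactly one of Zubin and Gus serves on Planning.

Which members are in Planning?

Planning = {Eitan, Gus}

From (2): Gus ∈ Planning.
(1): Eitan matches Gus: Eitan ∉ Ethics.
(1): Eitan matches Gus: Eitan ∈ Planning.
(4): Planning already has 2, so the rest are out.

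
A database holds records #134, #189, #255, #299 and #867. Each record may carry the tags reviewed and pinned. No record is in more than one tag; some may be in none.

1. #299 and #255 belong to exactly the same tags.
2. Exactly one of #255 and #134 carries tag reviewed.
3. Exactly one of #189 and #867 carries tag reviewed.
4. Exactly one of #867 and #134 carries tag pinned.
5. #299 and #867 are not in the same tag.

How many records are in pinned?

1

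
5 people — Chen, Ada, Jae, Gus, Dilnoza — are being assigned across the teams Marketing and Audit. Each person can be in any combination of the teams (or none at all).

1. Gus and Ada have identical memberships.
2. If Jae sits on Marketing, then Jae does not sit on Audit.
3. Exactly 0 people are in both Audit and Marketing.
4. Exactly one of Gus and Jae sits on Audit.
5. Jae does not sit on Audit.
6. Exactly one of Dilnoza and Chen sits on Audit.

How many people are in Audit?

3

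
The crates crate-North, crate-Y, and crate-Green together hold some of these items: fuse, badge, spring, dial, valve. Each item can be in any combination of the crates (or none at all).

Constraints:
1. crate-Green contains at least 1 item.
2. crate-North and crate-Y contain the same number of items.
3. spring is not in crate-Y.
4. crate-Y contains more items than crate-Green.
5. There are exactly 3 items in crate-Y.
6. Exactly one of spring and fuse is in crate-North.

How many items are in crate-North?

3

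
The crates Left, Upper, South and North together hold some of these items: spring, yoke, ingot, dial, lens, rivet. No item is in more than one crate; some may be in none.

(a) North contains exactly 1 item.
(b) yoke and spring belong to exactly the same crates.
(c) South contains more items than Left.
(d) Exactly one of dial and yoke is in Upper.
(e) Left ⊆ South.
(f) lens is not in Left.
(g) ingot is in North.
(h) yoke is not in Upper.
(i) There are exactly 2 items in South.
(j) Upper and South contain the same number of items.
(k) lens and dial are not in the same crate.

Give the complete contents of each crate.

From (f): lens ∉ Left.
From (g): ingot ∈ North.
From (h): yoke ∉ Upper.
(a): North already has 1, so the rest are out.
(b): spring matches yoke: spring ∉ Upper.
(d) (exactly one): dial ∈ Upper.
(k): lens ∉ Upper.
Suppose spring ∈ Left: no assignment then satisfies all the clues, so spring ∉ Left.

Left = {}; Upper = {dial, rivet}; South = {spring, yoke}; North = {ingot}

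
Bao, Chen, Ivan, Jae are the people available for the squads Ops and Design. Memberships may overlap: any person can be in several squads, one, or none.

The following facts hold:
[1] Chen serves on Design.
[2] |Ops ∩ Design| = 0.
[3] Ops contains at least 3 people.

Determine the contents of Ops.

Ops = {Bao, Ivan, Jae}

From (1): Chen ∈ Design.
Suppose Bao ∉ Ops: no assignment then satisfies all the clues, so Bao ∈ Ops.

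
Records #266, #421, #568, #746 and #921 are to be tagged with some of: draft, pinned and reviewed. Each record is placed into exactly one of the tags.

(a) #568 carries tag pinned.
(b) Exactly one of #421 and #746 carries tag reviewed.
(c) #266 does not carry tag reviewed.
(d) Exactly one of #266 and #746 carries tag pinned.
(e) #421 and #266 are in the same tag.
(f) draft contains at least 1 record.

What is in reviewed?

reviewed = {#746}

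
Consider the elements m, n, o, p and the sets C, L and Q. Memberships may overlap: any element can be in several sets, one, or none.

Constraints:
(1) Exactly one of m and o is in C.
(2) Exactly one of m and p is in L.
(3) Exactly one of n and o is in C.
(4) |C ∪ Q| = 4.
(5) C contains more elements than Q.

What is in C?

C = {m, n, p}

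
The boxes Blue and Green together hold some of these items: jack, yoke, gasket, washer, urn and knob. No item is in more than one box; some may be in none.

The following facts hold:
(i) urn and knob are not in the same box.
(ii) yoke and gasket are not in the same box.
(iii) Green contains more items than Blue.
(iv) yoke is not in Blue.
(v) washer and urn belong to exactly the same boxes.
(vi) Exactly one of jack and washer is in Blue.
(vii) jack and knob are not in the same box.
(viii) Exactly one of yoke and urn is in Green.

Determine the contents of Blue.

Blue = {jack}

From (iv): yoke ∉ Blue.
Suppose jack ∉ Blue: no assignment then satisfies all the clues, so jack ∈ Blue.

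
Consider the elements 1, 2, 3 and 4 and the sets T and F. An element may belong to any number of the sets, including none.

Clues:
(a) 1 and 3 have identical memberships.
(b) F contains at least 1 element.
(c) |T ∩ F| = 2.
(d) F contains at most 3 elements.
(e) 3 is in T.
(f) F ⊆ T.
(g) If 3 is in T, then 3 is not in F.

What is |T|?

4

From (e): 3 ∈ T.
(a): 1 matches 3: 1 ∈ T.
(g): 3 ∉ F.
(a): 1 matches 3: 1 ∉ F.
Suppose 2 ∉ T: no assignment then satisfies all the clues, so 2 ∈ T.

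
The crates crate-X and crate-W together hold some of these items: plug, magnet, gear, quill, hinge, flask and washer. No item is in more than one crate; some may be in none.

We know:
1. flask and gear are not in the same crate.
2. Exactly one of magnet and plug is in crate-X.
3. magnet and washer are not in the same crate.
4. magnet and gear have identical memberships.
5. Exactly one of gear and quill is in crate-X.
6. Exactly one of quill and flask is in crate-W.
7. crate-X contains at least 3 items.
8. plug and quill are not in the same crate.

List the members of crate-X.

crate-X = {gear, hinge, magnet}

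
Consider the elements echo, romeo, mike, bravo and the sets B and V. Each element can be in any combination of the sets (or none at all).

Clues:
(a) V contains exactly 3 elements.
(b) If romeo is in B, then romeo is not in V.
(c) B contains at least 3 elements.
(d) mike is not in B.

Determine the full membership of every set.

From (d): mike ∉ B.
(c): only 3 candidates remain for B, so all are in.
(b): romeo ∉ V.
(a): only 3 candidates remain for V, so all are in.

B = {bravo, echo, romeo}; V = {bravo, echo, mike}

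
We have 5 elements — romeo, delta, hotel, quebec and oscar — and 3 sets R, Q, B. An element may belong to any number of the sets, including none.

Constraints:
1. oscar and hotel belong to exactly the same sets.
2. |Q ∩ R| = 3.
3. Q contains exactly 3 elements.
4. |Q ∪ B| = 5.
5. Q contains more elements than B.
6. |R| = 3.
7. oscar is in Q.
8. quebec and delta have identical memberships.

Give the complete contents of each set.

R = {hotel, oscar, romeo}; Q = {hotel, oscar, romeo}; B = {delta, quebec}

From (7): oscar ∈ Q.
(1): hotel matches oscar: hotel ∈ Q.
Suppose romeo ∉ R: no assignment then satisfies all the clues, so romeo ∈ R.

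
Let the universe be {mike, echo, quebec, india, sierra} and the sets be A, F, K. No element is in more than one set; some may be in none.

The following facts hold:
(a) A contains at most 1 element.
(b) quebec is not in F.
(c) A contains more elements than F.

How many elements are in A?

1

From (b): quebec ∉ F.
Suppose mike ∈ F: no assignment then satisfies all the clues, so mike ∉ F.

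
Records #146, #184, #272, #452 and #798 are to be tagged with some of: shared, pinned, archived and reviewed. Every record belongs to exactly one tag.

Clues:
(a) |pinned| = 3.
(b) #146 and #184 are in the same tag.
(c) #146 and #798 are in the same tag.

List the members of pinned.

pinned = {#146, #184, #798}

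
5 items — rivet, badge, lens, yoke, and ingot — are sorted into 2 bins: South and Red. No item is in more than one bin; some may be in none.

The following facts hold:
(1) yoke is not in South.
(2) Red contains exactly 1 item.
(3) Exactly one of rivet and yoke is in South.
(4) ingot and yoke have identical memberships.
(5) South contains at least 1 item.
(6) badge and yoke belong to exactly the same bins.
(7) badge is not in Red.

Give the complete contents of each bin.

From (1): yoke ∉ South.
From (7): badge ∉ Red.
(3) (exactly one): rivet ∈ South.
(4): ingot matches yoke: ingot ∉ South.
(6): badge matches yoke: badge ∉ South.
(6): yoke matches badge: yoke ∉ Red.
(4): ingot matches yoke: ingot ∉ Red.
(2): only 1 candidates remain for Red, so all are in.

South = {rivet}; Red = {lens}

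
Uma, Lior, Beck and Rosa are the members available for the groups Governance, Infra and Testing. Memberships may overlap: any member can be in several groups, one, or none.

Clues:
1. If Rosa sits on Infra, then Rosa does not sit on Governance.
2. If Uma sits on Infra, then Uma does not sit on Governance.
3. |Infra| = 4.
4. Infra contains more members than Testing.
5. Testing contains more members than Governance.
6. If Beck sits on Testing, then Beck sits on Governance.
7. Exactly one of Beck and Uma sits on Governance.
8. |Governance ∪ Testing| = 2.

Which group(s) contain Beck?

(3): only 4 candidates remain for Infra, so all are in.
(1): Rosa ∉ Governance.
(2): Uma ∉ Governance.
(7) (exactly one): Beck ∈ Governance.
Suppose Beck ∉ Testing: no assignment then satisfies all the clues, so Beck ∈ Testing.

Beck: Governance, Infra, Testing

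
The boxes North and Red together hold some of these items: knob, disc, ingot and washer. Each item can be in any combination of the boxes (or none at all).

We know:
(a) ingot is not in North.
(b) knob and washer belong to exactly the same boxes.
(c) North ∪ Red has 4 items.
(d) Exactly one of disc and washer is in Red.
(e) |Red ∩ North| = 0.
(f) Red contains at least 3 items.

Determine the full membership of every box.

North = {disc}; Red = {ingot, knob, washer}

From (a): ingot ∉ North.
Suppose knob ∈ North: no assignment then satisfies all the clues, so knob ∉ North.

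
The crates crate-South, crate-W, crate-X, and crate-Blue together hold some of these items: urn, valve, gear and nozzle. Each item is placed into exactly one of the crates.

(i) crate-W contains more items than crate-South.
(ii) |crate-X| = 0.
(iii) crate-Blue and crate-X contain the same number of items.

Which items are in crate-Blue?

crate-Blue = {}

(ii): crate-X already has 0, so the rest are out.
Suppose urn ∈ crate-Blue: no assignment then satisfies all the clues, so urn ∉ crate-Blue.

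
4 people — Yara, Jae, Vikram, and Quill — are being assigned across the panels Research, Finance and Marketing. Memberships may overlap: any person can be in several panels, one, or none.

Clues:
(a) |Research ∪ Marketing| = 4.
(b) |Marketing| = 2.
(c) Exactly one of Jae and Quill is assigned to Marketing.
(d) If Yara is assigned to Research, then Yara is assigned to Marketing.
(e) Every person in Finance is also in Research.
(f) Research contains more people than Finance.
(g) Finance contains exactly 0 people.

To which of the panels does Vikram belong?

Vikram: Research

(g): Finance already has 0, so the rest are out.
Suppose Vikram ∉ Research: no assignment then satisfies all the clues, so Vikram ∈ Research.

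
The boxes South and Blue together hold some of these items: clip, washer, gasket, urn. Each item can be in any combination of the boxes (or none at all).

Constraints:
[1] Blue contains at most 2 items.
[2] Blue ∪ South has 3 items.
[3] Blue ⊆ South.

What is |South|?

3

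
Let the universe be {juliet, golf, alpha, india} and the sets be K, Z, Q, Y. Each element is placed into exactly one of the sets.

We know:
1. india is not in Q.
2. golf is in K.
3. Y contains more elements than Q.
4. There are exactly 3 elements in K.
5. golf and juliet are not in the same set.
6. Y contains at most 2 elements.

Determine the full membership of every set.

K = {alpha, golf, india}; Z = {}; Q = {}; Y = {juliet}

From (1): india ∉ Q.
From (2): golf ∈ K.
(5): juliet ∉ K.
(4): only 3 candidates remain for K, so all are in.
Suppose juliet ∈ Z: no assignment then satisfies all the clues, so juliet ∉ Z.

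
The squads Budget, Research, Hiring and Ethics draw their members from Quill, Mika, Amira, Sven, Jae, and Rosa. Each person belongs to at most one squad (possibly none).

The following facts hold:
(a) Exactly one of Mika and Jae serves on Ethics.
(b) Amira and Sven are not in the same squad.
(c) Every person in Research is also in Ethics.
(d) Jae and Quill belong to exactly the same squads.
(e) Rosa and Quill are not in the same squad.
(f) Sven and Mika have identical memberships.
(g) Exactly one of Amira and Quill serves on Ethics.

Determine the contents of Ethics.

Ethics = {Jae, Quill}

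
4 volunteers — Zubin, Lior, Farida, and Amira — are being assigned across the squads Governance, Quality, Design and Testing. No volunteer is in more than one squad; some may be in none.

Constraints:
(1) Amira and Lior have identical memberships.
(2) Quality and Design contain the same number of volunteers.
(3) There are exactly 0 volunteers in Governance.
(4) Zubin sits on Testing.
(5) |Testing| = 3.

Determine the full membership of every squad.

Governance = {}; Quality = {}; Design = {}; Testing = {Amira, Lior, Zubin}

From (4): Zubin ∈ Testing.
(3): Governance already has 0, so the rest are out.
Suppose Lior ∈ Quality: no assignment then satisfies all the clues, so Lior ∉ Quality.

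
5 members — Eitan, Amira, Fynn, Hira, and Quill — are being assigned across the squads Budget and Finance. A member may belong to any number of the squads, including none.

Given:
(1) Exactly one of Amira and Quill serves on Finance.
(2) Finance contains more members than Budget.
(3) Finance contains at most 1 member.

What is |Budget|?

0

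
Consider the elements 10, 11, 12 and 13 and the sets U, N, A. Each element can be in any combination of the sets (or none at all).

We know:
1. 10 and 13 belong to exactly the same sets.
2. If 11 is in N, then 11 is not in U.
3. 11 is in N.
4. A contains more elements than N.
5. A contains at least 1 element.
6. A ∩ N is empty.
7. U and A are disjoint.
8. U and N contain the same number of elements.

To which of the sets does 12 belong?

12: U

From (3): 11 ∈ N.
(2): 11 ∉ U.
(6) (disjoint): 11 ∉ A.
Suppose 12 ∉ U: no assignment then satisfies all the clues, so 12 ∈ U.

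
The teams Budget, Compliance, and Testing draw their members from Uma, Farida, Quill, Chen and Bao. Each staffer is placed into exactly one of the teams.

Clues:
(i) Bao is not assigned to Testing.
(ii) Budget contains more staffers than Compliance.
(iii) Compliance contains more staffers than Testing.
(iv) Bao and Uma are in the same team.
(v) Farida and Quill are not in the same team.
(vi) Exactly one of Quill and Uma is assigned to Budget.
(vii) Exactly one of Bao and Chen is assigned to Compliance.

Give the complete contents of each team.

Budget = {Bao, Farida, Uma}; Compliance = {Chen, Quill}; Testing = {}

From (i): Bao ∉ Testing.
(iv): Uma matches Bao: Uma ∉ Testing.
Suppose Uma ∉ Budget: no assignment then satisfies all the clues, so Uma ∈ Budget.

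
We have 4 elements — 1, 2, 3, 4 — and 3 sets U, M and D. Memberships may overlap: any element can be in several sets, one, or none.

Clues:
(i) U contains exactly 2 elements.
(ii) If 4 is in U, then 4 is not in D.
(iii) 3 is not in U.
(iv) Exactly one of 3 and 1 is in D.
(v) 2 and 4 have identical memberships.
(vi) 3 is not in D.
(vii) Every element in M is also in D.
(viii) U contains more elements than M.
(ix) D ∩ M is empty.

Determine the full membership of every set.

U = {2, 4}; M = {}; D = {1}

From (iii): 3 ∉ U.
From (vi): 3 ∉ D.
(iv) (exactly one): 1 ∈ D.
(vii) contrapositive: 3 ∉ M.
(ix) (disjoint): 1 ∉ M.
Suppose 1 ∈ U: no assignment then satisfies all the clues, so 1 ∉ U.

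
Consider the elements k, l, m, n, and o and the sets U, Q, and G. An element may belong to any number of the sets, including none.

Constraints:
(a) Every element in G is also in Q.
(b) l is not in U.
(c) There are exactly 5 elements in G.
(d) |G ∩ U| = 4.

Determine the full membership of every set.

U = {k, m, n, o}; Q = {k, l, m, n, o}; G = {k, l, m, n, o}

From (b): l ∉ U.
(c): only 5 candidates remain for G, so all are in.
(a) with k ∈ G: k ∈ Q.
(a) with l ∈ G: l ∈ Q.
(a) with m ∈ G: m ∈ Q.
(a) with n ∈ G: n ∈ Q.
(a) with o ∈ G: o ∈ Q.
Suppose k ∉ U: no assignment then satisfies all the clues, so k ∈ U.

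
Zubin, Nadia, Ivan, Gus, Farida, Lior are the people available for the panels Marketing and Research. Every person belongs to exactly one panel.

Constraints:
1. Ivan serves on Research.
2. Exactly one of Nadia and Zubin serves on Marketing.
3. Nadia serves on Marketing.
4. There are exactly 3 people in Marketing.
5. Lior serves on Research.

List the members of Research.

From (1): Ivan ∈ Research.
From (3): Nadia ∈ Marketing.
From (5): Lior ∈ Research.
(2) (exactly one): Zubin ∉ Marketing.
(4): only 3 candidates remain for Marketing, so all are in.
Only one panel left: Zubin ∈ Research.

Research = {Ivan, Lior, Zubin}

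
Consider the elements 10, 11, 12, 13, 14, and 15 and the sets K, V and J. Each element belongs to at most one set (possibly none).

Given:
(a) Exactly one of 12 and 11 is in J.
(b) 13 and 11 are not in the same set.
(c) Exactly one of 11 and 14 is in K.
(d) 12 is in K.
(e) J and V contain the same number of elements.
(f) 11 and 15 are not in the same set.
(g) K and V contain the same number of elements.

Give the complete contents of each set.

K = {12, 14}; V = {13, 15}; J = {10, 11}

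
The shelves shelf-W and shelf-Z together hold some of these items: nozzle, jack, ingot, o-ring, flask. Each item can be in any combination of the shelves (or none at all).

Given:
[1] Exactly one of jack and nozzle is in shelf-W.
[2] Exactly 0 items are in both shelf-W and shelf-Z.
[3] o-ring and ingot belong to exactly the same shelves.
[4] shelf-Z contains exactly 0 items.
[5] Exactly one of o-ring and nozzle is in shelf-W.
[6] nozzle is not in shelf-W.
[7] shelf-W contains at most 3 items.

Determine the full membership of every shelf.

shelf-W = {ingot, jack, o-ring}; shelf-Z = {}

From (6): nozzle ∉ shelf-W.
(1) (exactly one): jack ∈ shelf-W.
(4): shelf-Z already has 0, so the rest are out.
(5) (exactly one): o-ring ∈ shelf-W.
(3): ingot matches o-ring: ingot ∈ shelf-W.
(7): shelf-W already has 3, so the rest are out.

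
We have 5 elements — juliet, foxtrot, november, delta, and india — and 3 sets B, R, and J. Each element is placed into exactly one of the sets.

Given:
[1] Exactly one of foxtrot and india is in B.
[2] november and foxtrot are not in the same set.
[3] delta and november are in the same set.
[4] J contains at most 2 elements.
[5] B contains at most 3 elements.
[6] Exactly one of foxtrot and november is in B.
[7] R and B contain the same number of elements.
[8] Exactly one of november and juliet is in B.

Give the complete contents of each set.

B = {foxtrot, juliet}; R = {delta, november}; J = {india}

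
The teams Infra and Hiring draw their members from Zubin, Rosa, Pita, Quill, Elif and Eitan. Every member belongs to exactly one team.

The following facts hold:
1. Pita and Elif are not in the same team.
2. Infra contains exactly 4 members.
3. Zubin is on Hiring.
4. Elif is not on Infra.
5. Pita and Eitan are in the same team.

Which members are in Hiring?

Hiring = {Elif, Zubin}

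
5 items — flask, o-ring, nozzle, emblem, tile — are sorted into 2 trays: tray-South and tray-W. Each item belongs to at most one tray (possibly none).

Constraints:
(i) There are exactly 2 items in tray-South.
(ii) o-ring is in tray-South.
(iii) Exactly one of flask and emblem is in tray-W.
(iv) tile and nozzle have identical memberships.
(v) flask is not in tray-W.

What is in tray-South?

tray-South = {flask, o-ring}

From (ii): o-ring ∈ tray-South.
From (v): flask ∉ tray-W.
(iii) (exactly one): emblem ∈ tray-W.
Suppose flask ∉ tray-South: no assignment then satisfies all the clues, so flask ∈ tray-South.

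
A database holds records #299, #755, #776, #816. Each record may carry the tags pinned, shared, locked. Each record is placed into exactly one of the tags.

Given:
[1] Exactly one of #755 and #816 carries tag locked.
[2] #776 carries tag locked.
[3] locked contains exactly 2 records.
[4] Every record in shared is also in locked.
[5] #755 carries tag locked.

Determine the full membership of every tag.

pinned = {#299, #816}; shared = {}; locked = {#755, #776}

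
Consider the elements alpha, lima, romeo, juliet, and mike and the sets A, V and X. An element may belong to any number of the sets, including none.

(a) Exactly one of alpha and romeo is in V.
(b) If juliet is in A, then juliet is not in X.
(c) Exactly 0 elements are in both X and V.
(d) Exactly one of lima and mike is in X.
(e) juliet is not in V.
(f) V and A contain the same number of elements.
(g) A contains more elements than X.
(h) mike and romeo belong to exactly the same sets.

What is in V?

From (e): juliet ∉ V.
Suppose alpha ∈ V: no assignment then satisfies all the clues, so alpha ∉ V.

V = {mike, romeo}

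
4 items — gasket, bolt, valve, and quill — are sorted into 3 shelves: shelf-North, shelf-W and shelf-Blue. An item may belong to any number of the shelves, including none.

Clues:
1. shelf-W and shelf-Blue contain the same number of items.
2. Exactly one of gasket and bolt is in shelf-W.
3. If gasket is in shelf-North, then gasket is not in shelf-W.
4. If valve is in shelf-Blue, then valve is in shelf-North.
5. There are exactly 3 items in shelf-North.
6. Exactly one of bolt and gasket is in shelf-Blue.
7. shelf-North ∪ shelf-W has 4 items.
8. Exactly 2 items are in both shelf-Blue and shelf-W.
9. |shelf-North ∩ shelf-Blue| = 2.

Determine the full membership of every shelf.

shelf-North = {bolt, gasket, valve}; shelf-W = {bolt, quill, valve}; shelf-Blue = {gasket, quill, valve}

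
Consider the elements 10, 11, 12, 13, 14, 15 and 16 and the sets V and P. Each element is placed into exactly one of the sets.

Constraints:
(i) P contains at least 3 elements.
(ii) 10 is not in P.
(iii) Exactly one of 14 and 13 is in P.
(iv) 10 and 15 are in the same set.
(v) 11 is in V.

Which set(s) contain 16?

16: P

From (ii): 10 ∉ P.
From (v): 11 ∈ V.
(iv): 15 matches 10: 15 ∉ P.
Only one set left: 10 ∈ V.
Only one set left: 15 ∈ V.
Suppose 16 ∈ V: no assignment then satisfies all the clues, so 16 ∉ V.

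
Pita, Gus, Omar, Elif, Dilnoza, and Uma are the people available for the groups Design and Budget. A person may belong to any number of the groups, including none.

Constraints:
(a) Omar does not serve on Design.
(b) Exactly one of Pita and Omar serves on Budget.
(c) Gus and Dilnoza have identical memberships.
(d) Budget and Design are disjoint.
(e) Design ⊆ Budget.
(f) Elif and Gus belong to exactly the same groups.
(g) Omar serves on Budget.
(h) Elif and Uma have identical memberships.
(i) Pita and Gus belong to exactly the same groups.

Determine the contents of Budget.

From (a): Omar ∉ Design.
From (g): Omar ∈ Budget.
(b) (exactly one): Pita ∉ Budget.
(e) contrapositive: Pita ∉ Design.
(i): Gus matches Pita: Gus ∉ Design.
(i): Gus matches Pita: Gus ∉ Budget.
(c): Dilnoza matches Gus: Dilnoza ∉ Design.
(c): Dilnoza matches Gus: Dilnoza ∉ Budget.
(f): Elif matches Gus: Elif ∉ Design.
(f): Elif matches Gus: Elif ∉ Budget.
(h): Uma matches Elif: Uma ∉ Design.
(h): Uma matches Elif: Uma ∉ Budget.

Budget = {Omar}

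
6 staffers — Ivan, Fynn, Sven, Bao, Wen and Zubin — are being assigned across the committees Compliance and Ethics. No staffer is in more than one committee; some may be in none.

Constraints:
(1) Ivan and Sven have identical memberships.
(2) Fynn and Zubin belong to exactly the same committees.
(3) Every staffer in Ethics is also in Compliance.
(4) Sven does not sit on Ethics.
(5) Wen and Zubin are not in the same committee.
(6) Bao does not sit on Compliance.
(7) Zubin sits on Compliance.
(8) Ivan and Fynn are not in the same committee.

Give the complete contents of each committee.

Compliance = {Fynn, Zubin}; Ethics = {}

From (4): Sven ∉ Ethics.
From (6): Bao ∉ Compliance.
From (7): Zubin ∈ Compliance.
(1): Ivan matches Sven: Ivan ∉ Ethics.
(2): Fynn matches Zubin: Fynn ∈ Compliance.
(3) contrapositive: Bao ∉ Ethics.
(5): Wen ∉ Compliance.
(8): Ivan ∉ Compliance.
(1): Sven matches Ivan: Sven ∉ Compliance.
(3) contrapositive: Wen ∉ Ethics.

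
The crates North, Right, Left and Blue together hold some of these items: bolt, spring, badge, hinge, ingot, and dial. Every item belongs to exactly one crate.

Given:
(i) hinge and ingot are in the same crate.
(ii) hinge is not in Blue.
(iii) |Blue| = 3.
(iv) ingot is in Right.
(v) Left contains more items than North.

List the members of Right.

From (ii): hinge ∉ Blue.
From (iv): ingot ∈ Right.
(i): hinge matches ingot: hinge ∉ North.
(i): hinge matches ingot: hinge ∈ Right.
Suppose bolt ∈ Right: no assignment then satisfies all the clues, so bolt ∉ Right.

Right = {hinge, ingot}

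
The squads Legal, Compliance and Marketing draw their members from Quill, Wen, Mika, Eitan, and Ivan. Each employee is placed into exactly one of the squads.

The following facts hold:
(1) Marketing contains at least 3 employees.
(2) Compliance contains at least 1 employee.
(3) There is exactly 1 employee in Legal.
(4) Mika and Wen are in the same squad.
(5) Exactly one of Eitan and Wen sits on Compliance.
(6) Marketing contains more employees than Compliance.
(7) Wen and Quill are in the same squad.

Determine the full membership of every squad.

Legal = {Ivan}; Compliance = {Eitan}; Marketing = {Mika, Quill, Wen}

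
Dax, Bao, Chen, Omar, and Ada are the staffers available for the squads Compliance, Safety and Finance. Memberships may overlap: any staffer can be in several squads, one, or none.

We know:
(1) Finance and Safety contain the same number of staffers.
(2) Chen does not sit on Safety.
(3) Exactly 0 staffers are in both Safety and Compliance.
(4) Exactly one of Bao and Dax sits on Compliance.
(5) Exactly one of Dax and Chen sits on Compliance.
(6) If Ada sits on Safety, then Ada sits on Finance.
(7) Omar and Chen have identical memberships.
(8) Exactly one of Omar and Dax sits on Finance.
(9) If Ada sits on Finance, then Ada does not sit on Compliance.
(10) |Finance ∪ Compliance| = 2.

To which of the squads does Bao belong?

Bao: Safety

From (2): Chen ∉ Safety.
(7): Omar matches Chen: Omar ∉ Safety.
Suppose Bao ∈ Compliance: no assignment then satisfies all the clues, so Bao ∉ Compliance.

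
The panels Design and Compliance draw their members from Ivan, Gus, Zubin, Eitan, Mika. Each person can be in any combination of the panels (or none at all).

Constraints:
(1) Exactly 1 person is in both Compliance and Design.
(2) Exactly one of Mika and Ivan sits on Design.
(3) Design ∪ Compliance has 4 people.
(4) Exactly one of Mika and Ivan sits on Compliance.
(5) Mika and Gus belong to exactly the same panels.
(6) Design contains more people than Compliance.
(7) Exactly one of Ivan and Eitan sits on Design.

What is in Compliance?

Compliance = {Eitan, Ivan}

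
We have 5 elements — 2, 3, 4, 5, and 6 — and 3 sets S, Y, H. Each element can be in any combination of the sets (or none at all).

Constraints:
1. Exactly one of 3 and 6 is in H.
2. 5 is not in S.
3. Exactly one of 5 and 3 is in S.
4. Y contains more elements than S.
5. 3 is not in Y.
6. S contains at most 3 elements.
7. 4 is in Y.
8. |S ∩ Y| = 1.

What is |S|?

2

From (2): 5 ∉ S.
From (5): 3 ∉ Y.
From (7): 4 ∈ Y.
(3) (exactly one): 3 ∈ S.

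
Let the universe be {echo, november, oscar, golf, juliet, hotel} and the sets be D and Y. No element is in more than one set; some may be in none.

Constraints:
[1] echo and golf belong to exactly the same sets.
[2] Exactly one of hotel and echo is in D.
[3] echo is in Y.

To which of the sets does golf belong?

golf: Y

From (3): echo ∈ Y.
(1): golf matches echo: golf ∉ D.
(1): golf matches echo: golf ∈ Y.
(2) (exactly one): hotel ∈ D.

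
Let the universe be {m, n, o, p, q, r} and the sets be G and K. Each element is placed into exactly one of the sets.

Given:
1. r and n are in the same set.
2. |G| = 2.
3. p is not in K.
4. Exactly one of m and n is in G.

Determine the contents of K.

K = {n, o, q, r}

From (3): p ∉ K.
Only one set left: p ∈ G.
Suppose m ∈ K: no assignment then satisfies all the clues, so m ∉ K.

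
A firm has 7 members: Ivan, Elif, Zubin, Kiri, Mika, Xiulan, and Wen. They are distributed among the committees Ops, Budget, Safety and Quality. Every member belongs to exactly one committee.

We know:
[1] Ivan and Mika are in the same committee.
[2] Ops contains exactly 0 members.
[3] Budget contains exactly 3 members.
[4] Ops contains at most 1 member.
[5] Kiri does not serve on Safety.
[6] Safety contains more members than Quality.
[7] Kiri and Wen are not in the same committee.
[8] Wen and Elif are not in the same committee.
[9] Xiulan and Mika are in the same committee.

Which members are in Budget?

Budget = {Elif, Kiri, Zubin}

From (5): Kiri ∉ Safety.
(2): Ops already has 0, so the rest are out.
Suppose Ivan ∈ Budget: no assignment then satisfies all the clues, so Ivan ∉ Budget.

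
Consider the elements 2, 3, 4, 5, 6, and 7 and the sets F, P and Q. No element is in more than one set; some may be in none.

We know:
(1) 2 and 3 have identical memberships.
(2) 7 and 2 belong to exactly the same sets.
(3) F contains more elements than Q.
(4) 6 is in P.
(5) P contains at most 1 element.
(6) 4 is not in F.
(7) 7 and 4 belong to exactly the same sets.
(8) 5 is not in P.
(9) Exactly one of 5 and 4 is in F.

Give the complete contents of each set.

F = {5}; P = {6}; Q = {}

From (4): 6 ∈ P.
From (6): 4 ∉ F.
From (8): 5 ∉ P.
(5): P already has 1, so the rest are out.
(7): 7 matches 4: 7 ∉ F.
(9) (exactly one): 5 ∈ F.
(2): 2 matches 7: 2 ∉ F.
(1): 3 matches 2: 3 ∉ F.
Suppose 2 ∈ Q: no assignment then satisfies all the clues, so 2 ∉ Q.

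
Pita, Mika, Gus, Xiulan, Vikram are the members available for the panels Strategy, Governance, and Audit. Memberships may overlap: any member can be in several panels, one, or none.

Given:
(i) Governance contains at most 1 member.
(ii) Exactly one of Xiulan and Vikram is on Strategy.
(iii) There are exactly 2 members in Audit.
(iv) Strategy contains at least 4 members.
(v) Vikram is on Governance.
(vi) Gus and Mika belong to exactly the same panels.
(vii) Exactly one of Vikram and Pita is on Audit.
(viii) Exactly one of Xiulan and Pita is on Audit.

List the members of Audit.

Audit = {Vikram, Xiulan}

From (v): Vikram ∈ Governance.
(i): Governance already has 1, so the rest are out.
Suppose Pita ∈ Audit: no assignment then satisfies all the clues, so Pita ∉ Audit.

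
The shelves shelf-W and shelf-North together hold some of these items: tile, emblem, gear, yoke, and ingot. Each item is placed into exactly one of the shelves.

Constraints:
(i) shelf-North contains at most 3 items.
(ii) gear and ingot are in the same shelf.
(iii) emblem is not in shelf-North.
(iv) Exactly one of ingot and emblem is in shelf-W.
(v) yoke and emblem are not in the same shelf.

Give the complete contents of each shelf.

shelf-W = {emblem, tile}; shelf-North = {gear, ingot, yoke}

From (iii): emblem ∉ shelf-North.
Only one shelf left: emblem ∈ shelf-W.
(iv) (exactly one): ingot ∉ shelf-W.
(v): yoke ∉ shelf-W.
Only one shelf left: yoke ∈ shelf-North.
Only one shelf left: ingot ∈ shelf-North.
(ii): gear matches ingot: gear ∉ shelf-W.
(ii): gear matches ingot: gear ∈ shelf-North.
(i): shelf-North already has 3, so the rest are out.
Only one shelf left: tile ∈ shelf-W.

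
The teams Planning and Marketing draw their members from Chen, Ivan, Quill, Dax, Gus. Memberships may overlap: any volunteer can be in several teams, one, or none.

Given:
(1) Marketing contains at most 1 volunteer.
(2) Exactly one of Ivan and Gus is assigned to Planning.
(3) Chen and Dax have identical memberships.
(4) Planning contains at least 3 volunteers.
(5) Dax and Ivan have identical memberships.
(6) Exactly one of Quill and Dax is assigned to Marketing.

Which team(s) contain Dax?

Dax: Planning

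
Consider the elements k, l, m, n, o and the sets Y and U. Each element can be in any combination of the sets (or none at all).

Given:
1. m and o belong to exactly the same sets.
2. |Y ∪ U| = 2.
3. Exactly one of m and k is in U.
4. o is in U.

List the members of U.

U = {m, o}

From (4): o ∈ U.
(1): m matches o: m ∈ U.
(3) (exactly one): k ∉ U.
Suppose l ∈ U: no assignment then satisfies all the clues, so l ∉ U.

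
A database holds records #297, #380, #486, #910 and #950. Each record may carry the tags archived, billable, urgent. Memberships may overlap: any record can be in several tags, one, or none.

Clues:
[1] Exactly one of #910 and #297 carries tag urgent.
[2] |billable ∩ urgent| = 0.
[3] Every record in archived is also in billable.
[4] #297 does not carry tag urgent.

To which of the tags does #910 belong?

#910: urgent

From (4): #297 ∉ urgent.
(1) (exactly one): #910 ∈ urgent.
Suppose #910 ∈ archived: no assignment then satisfies all the clues, so #910 ∉ archived.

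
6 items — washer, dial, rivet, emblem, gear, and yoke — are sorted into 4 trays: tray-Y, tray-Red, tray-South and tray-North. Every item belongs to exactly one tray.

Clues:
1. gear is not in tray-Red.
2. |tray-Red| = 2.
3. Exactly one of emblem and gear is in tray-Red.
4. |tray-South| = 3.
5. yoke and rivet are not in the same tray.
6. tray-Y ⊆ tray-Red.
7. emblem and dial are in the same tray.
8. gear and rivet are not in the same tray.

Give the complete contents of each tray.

tray-Y = {}; tray-Red = {dial, emblem}; tray-South = {gear, washer, yoke}; tray-North = {rivet}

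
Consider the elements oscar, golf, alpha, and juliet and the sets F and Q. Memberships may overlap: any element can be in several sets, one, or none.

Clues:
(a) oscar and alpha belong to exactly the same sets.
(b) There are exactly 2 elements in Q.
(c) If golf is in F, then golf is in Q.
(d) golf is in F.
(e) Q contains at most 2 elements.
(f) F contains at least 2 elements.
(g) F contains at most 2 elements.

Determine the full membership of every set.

F = {golf, juliet}; Q = {golf, juliet}

From (d): golf ∈ F.
(c): golf ∈ Q.
Suppose oscar ∈ F: no assignment then satisfies all the clues, so oscar ∉ F.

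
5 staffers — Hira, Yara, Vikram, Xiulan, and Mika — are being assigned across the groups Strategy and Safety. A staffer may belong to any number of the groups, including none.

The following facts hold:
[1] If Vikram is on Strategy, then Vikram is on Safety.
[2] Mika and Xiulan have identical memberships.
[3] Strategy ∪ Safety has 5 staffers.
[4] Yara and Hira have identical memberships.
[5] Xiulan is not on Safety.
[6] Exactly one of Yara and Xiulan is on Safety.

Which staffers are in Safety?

From (5): Xiulan ∉ Safety.
(2): Mika matches Xiulan: Mika ∉ Safety.
(6) (exactly one): Yara ∈ Safety.
(4): Hira matches Yara: Hira ∈ Safety.
Suppose Vikram ∉ Safety: no assignment then satisfies all the clues, so Vikram ∈ Safety.

Safety = {Hira, Vikram, Yara}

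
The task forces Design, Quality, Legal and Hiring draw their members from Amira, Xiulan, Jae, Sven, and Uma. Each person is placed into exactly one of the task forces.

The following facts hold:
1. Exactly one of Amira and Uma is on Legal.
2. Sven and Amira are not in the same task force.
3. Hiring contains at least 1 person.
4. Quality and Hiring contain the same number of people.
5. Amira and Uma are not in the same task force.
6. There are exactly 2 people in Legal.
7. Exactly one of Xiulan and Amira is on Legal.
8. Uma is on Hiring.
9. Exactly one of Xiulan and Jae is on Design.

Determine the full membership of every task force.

Design = {Xiulan}; Quality = {Sven}; Legal = {Amira, Jae}; Hiring = {Uma}

From (8): Uma ∈ Hiring.
(1) (exactly one): Amira ∈ Legal.
(2): Sven ∉ Legal.
(7) (exactly one): Xiulan ∉ Legal.
(6): only 2 candidates remain for Legal, so all are in.
(9) (exactly one): Xiulan ∈ Design.
Suppose Sven ∈ Design: no assignment then satisfies all the clues, so Sven ∉ Design.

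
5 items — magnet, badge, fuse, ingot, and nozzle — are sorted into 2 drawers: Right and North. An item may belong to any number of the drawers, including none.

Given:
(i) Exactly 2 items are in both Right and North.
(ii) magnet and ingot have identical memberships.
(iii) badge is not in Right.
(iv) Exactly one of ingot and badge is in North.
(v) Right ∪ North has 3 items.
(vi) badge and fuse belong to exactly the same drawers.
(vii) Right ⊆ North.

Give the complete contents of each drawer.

Right = {ingot, magnet}; North = {ingot, magnet, nozzle}

From (iii): badge ∉ Right.
(vi): fuse matches badge: fuse ∉ Right.
Suppose magnet ∉ Right: no assignment then satisfies all the clues, so magnet ∈ Right.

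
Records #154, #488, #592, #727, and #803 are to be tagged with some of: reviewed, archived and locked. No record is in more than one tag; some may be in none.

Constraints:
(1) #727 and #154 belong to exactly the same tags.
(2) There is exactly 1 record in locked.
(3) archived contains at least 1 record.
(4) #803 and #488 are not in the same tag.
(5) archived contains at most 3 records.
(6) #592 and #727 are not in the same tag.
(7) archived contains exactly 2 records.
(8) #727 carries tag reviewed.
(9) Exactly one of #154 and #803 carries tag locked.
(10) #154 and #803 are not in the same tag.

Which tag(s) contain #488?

From (8): #727 ∈ reviewed.
(1): #154 matches #727: #154 ∈ reviewed.
(6): #592 ∉ reviewed.
(9) (exactly one): #803 ∈ locked.
(2): locked already has 1, so the rest are out.
(7): only 2 candidates remain for archived, so all are in.

#488: archived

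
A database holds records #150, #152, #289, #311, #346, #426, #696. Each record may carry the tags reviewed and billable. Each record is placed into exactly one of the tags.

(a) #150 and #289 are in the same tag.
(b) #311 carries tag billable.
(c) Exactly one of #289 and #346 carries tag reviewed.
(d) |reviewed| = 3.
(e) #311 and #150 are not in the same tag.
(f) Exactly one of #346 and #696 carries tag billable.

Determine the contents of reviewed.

From (b): #311 ∈ billable.
(e): #150 ∉ billable.
Only one tag left: #150 ∈ reviewed.
(a): #289 matches #150: #289 ∈ reviewed.
(c) (exactly one): #346 ∉ reviewed.
Only one tag left: #346 ∈ billable.
(f) (exactly one): #696 ∉ billable.
Only one tag left: #696 ∈ reviewed.
(d): reviewed already has 3, so the rest are out.
Only one tag left: #152 ∈ billable.
Only one tag left: #426 ∈ billable.

reviewed = {#150, #289, #696}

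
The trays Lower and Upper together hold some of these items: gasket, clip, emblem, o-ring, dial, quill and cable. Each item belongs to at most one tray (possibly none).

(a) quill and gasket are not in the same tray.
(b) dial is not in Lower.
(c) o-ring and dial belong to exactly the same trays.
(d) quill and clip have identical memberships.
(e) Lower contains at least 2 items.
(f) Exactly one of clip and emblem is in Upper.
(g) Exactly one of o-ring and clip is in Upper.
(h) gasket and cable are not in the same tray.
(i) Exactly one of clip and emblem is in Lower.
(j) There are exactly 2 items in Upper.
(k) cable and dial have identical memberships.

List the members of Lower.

Lower = {emblem, gasket}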